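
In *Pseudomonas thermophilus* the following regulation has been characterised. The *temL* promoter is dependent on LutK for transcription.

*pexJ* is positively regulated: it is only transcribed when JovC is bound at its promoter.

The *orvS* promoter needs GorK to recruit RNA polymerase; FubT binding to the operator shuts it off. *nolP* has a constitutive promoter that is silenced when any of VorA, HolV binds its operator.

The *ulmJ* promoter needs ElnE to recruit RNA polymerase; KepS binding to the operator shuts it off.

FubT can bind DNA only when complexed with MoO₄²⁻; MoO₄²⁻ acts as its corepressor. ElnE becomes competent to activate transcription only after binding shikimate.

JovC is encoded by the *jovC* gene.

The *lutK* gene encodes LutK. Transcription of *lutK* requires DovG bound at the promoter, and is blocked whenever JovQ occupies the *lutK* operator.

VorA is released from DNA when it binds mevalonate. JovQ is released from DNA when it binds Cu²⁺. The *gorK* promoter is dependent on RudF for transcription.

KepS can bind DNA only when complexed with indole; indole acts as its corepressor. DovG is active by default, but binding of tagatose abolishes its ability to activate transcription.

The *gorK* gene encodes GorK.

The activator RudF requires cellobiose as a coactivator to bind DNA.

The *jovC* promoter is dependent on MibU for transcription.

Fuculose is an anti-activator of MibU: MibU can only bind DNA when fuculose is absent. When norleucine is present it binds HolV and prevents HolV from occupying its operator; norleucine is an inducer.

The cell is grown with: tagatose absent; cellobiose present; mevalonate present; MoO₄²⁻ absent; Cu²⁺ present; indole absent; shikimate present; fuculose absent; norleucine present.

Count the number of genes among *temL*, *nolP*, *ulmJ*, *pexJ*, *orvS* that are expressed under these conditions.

5

Tagatose is absent, so DovG is active.
Cu²⁺ is present, so JovQ is inactive.
No repressor is bound and DovG is active, so *lutK* is transcribed.
So LutK is produced and active.
No repressor is bound and LutK is active, so *temL* is transcribed.
→ *temL* is ON.
Mevalonate is present, so VorA is inactive.
Norleucine is present, so HolV is inactive.
With no repressor bound, *nolP* is transcribed.
→ *nolP* is ON.
Shikimate is present, so ElnE is active.
Indole is absent, so KepS is inactive.
No repressor is bound and ElnE is active, so *ulmJ* is transcribed.
→ *ulmJ* is ON.
Fuculose is absent, so MibU is active.
No repressor is bound and MibU is active, so *jovC* is transcribed.
So JovC is produced and active.
No repressor is bound and JovC is active, so *pexJ* is transcribed.
→ *pexJ* is ON.
MoO₄²⁻ is absent, so FubT is inactive.
Cellobiose is present, so RudF is active.
No repressor is bound and RudF is active, so *gorK* is transcribed.
So GorK is produced and active.
No repressor is bound and GorK is active, so *orvS* is transcribed.
→ *orvS* is ON.
5 of the 5 genes are transcribed.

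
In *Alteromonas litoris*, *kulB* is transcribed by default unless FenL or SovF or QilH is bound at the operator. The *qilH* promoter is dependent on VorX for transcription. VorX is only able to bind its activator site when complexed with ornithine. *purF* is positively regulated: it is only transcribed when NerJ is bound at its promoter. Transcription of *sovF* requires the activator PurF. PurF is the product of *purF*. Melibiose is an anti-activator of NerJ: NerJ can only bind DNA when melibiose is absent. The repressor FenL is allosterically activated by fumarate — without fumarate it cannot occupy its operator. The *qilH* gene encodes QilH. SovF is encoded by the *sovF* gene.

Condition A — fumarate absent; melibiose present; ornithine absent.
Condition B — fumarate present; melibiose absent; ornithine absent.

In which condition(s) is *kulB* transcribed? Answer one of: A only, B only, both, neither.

A only

Condition A:
Fumarate is absent, so FenL is inactive.
Melibiose is present, so NerJ is inactive.
Required activator NerJ is absent, so *purF* is not transcribed.
So PurF is not produced.
Required activator PurF is absent, so *sovF* is not transcribed.
So SovF is not produced.
Ornithine is absent, so VorX is inactive.
Required activator VorX is absent, so *qilH* is not transcribed.
So QilH is not produced.
With no repressor bound, *kulB* is transcribed.
→ *kulB* is ON in A.
Condition B:
Fumarate is present, so FenL is active.
Melibiose is absent, so NerJ is active.
No repressor is bound and NerJ is active, so *purF* is transcribed.
So PurF is produced and active.
No repressor is bound and PurF is active, so *sovF* is transcribed.
So SovF is produced and active.
Ornithine is absent, so VorX is inactive.
Required activator VorX is absent, so *qilH* is not transcribed.
So QilH is not produced.
With repressor FenL bound, *kulB* is not transcribed.
→ *kulB* is OFF in B.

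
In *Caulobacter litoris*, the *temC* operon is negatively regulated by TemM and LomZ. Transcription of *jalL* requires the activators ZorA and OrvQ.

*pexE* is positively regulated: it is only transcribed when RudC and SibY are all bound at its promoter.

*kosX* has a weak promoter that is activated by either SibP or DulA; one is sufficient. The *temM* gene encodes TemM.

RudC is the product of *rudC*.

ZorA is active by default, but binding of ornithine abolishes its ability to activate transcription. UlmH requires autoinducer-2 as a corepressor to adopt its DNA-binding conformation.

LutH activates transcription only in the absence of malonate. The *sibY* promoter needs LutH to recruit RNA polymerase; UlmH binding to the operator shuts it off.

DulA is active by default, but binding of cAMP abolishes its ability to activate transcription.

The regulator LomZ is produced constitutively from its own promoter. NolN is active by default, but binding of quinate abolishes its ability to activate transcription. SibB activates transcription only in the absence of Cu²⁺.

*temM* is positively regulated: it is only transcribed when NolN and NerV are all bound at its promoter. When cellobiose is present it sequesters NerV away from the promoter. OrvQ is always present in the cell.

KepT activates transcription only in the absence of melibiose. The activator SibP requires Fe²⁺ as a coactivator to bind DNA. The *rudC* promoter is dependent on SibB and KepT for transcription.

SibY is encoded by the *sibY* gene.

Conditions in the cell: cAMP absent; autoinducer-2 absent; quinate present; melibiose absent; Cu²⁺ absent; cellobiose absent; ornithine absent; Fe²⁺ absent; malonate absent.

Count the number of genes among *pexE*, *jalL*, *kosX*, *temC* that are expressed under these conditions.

3

Cu²⁺ is absent, so SibB is active.
Melibiose is absent, so KepT is active.
No repressor is bound and SibB and KepT are active, so *rudC* is transcribed.
So RudC is produced and active.
Autoinducer-2 is absent, so UlmH is inactive.
Malonate is absent, so LutH is active.
No repressor is bound and LutH is active, so *sibY* is transcribed.
So SibY is produced and active.
No repressor is bound and RudC and SibY are active, so *pexE* is transcribed.
→ *pexE* is ON.
Ornithine is absent, so ZorA is active.
OrvQ is produced constitutively and is active.
No repressor is bound and ZorA and OrvQ are active, so *jalL* is transcribed.
→ *jalL* is ON.
Fe²⁺ is absent, so SibP is inactive.
cAMP is absent, so DulA is active.
Activator DulA is present, so *kosX* is transcribed.
→ *kosX* is ON.
Quinate is present, so NolN is inactive.
Cellobiose is absent, so NerV is active.
Required activator NolN is absent, so *temM* is not transcribed.
So TemM is not produced.
LomZ is produced constitutively and is active.
With repressor LomZ bound, *temC* is not transcribed.
→ *temC* is OFF.
3 of the 4 genes are transcribed.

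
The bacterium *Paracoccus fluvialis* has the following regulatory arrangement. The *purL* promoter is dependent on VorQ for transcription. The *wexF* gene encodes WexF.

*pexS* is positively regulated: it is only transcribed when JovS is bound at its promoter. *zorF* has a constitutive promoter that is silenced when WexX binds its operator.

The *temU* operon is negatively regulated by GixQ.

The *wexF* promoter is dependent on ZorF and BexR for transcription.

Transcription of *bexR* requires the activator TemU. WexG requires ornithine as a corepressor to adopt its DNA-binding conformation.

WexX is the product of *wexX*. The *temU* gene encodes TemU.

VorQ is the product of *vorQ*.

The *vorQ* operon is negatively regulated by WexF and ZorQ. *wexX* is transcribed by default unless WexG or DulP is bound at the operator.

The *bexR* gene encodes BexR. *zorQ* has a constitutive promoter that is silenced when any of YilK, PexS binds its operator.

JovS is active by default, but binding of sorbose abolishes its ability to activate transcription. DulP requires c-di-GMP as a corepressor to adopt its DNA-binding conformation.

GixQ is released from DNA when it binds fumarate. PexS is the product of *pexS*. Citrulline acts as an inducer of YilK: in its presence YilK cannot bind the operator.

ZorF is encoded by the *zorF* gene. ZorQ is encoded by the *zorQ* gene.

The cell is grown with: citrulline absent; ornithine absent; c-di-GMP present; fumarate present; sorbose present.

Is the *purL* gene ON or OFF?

Ornithine is absent, so WexG is inactive.
c-di-GMP is present, so DulP is active.
With repressor DulP bound, *wexX* is not transcribed.
So WexX is not produced.
With no repressor bound, *zorF* is transcribed.
So ZorF is produced and active.
Fumarate is present, so GixQ is inactive.
With no repressor bound, *temU* is transcribed.
So TemU is produced and active.
No repressor is bound and TemU is active, so *bexR* is transcribed.
So BexR is produced and active.
No repressor is bound and ZorF and BexR are active, so *wexF* is transcribed.
So WexF is produced and active.
Citrulline is absent, so YilK is active.
Sorbose is present, so JovS is inactive.
Required activator JovS is absent, so *pexS* is not transcribed.
So PexS is not produced.
With repressor YilK bound, *zorQ* is not transcribed.
So ZorQ is not produced.
With repressor WexF bound, *vorQ* is not transcribed.
So VorQ is not produced.
Required activator VorQ is absent, so *purL* is not transcribed.

OFF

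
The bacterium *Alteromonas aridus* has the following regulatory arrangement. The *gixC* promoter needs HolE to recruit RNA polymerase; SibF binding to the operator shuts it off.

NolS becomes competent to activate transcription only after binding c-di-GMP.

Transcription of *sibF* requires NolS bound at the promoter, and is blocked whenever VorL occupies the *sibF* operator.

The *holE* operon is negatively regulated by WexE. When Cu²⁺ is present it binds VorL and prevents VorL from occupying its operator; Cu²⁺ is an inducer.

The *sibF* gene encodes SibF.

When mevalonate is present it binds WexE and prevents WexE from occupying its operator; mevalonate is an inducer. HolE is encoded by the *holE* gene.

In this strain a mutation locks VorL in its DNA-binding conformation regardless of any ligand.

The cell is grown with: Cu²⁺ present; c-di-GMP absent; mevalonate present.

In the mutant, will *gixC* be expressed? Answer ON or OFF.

ON

Mevalonate is present, so WexE is inactive.
With no repressor bound, *holE* is transcribed.
So HolE is produced and active.
c-di-GMP is absent, so NolS is inactive.
VorL is constitutively active in this strain.
With repressor VorL bound, *sibF* is not transcribed.
So SibF is not produced.
No repressor is bound and HolE is active, so *gixC* is transcribed.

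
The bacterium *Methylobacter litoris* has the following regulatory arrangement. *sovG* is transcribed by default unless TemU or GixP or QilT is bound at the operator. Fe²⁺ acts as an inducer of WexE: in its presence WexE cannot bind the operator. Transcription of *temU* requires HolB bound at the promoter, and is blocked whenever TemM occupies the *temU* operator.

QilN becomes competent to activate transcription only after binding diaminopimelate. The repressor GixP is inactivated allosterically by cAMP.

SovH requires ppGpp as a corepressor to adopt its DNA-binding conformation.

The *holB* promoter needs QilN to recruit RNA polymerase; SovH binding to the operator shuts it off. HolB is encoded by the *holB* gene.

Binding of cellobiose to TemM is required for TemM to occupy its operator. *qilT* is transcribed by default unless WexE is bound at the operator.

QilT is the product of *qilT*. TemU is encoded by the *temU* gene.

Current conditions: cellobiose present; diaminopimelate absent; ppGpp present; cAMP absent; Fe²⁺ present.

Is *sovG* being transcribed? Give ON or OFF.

OFF

Diaminopimelate is absent, so QilN is inactive.
ppGpp is present, so SovH is active.
With repressor SovH bound, *holB* is not transcribed.
So HolB is not produced.
Cellobiose is present, so TemM is active.
With repressor TemM bound, *temU* is not transcribed.
So TemU is not produced.
cAMP is absent, so GixP is active.
Fe²⁺ is present, so WexE is inactive.
With no repressor bound, *qilT* is transcribed.
So QilT is produced and active.
With repressor GixP bound, *sovG* is not transcribed.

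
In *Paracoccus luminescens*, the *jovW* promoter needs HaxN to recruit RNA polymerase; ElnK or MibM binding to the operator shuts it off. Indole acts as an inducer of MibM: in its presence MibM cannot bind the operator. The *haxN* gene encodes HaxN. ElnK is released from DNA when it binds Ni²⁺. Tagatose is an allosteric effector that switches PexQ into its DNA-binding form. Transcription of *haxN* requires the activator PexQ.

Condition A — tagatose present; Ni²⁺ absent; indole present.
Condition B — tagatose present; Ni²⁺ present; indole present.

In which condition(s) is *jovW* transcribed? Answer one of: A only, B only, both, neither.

Condition A:
Tagatose is present, so PexQ is active.
No repressor is bound and PexQ is active, so *haxN* is transcribed.
So HaxN is produced and active.
Ni²⁺ is absent, so ElnK is active.
Indole is present, so MibM is inactive.
With repressor ElnK bound, *jovW* is not transcribed.
→ *jovW* is OFF in A.
Condition B:
Tagatose is present, so PexQ is active.
No repressor is bound and PexQ is active, so *haxN* is transcribed.
So HaxN is produced and active.
Ni²⁺ is present, so ElnK is inactive.
Indole is present, so MibM is inactive.
No repressor is bound and HaxN is active, so *jovW* is transcribed.
→ *jovW* is ON in B.

B only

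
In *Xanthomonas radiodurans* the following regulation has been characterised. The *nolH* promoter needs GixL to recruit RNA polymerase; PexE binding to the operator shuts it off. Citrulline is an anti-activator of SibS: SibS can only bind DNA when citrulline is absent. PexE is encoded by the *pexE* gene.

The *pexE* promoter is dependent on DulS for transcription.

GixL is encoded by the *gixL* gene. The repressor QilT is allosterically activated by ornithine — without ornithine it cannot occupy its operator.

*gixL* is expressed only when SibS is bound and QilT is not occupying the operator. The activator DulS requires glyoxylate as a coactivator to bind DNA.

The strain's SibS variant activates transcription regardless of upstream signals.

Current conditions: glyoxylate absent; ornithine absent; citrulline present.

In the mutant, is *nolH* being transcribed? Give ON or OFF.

ON

Glyoxylate is absent, so DulS is inactive.
Required activator DulS is absent, so *pexE* is not transcribed.
So PexE is not produced.
SibS is constitutively active in this strain.
Ornithine is absent, so QilT is inactive.
No repressor is bound and SibS is active, so *gixL* is transcribed.
So GixL is produced and active.
No repressor is bound and GixL is active, so *nolH* is transcribed.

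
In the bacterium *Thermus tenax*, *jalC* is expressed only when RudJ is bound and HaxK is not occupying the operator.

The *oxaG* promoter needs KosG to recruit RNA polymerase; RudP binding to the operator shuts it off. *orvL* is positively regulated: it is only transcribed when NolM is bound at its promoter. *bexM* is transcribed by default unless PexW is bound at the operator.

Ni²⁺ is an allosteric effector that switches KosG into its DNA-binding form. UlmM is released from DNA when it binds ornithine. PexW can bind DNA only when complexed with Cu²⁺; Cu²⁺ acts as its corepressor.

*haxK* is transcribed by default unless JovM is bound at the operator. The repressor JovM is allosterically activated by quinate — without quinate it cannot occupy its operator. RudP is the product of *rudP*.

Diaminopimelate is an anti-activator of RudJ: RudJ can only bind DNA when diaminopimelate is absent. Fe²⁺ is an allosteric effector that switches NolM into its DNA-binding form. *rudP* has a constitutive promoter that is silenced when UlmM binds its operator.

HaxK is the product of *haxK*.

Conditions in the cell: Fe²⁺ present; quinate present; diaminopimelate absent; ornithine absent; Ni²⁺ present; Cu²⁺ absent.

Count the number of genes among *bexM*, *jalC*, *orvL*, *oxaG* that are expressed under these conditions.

Cu²⁺ is absent, so PexW is inactive.
With no repressor bound, *bexM* is transcribed.
→ *bexM* is ON.
Diaminopimelate is absent, so RudJ is active.
Quinate is present, so JovM is active.
With repressor JovM bound, *haxK* is not transcribed.
So HaxK is not produced.
No repressor is bound and RudJ is active, so *jalC* is transcribed.
→ *jalC* is ON.
Fe²⁺ is present, so NolM is active.
No repressor is bound and NolM is active, so *orvL* is transcribed.
→ *orvL* is ON.
Ornithine is absent, so UlmM is active.
With repressor UlmM bound, *rudP* is not transcribed.
So RudP is not produced.
Ni²⁺ is present, so KosG is active.
No repressor is bound and KosG is active, so *oxaG* is transcribed.
→ *oxaG* is ON.
4 of the 4 genes are transcribed.

4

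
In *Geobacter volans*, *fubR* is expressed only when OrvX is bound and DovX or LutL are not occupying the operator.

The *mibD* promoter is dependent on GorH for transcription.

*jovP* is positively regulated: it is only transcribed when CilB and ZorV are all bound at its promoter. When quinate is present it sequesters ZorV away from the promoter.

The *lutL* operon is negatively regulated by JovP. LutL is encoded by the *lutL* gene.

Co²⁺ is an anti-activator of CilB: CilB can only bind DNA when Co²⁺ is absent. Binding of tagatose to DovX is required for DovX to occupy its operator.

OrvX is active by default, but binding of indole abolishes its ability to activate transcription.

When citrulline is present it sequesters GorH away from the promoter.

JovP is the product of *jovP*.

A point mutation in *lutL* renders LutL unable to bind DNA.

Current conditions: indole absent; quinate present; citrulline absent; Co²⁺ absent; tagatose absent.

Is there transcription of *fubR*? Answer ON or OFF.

ON

Tagatose is absent, so DovX is inactive.
Indole is absent, so OrvX is active.
LutL is non-functional in this strain, so it has no effect.
No repressor is bound and OrvX is active, so *fubR* is transcribed.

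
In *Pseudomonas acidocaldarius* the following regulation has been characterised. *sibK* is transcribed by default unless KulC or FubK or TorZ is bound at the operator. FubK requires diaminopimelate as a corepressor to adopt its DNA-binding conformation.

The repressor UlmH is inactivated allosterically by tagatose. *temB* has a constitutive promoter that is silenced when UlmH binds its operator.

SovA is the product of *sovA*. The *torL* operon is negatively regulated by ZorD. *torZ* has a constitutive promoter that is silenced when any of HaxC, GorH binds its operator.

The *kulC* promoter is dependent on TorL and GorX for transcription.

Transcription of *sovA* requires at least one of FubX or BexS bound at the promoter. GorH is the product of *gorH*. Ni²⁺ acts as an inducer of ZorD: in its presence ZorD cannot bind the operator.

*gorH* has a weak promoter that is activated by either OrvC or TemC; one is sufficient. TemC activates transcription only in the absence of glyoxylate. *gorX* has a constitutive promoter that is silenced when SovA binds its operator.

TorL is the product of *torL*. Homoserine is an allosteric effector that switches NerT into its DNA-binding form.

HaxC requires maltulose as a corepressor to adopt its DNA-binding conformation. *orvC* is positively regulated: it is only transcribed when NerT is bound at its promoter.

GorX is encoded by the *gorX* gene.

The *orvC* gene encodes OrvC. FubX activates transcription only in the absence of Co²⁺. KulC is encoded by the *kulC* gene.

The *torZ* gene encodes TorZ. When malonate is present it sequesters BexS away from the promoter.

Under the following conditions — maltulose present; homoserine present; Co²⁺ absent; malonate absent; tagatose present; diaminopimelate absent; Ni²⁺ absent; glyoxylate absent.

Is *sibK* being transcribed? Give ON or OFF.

ON

Ni²⁺ is absent, so ZorD is active.
With repressor ZorD bound, *torL* is not transcribed.
So TorL is not produced.
Co²⁺ is absent, so FubX is active.
Malonate is absent, so BexS is active.
Activator FubX is present, so *sovA* is transcribed.
So SovA is produced and active.
With repressor SovA bound, *gorX* is not transcribed.
So GorX is not produced.
Required activator TorL is absent, so *kulC* is not transcribed.
So KulC is not produced.
Diaminopimelate is absent, so FubK is inactive.
Maltulose is present, so HaxC is active.
Homoserine is present, so NerT is active.
No repressor is bound and NerT is active, so *orvC* is transcribed.
So OrvC is produced and active.
Glyoxylate is absent, so TemC is active.
Activator OrvC is present, so *gorH* is transcribed.
So GorH is produced and active.
With repressor HaxC bound, *torZ* is not transcribed.
So TorZ is not produced.
With no repressor bound, *sibK* is transcribed.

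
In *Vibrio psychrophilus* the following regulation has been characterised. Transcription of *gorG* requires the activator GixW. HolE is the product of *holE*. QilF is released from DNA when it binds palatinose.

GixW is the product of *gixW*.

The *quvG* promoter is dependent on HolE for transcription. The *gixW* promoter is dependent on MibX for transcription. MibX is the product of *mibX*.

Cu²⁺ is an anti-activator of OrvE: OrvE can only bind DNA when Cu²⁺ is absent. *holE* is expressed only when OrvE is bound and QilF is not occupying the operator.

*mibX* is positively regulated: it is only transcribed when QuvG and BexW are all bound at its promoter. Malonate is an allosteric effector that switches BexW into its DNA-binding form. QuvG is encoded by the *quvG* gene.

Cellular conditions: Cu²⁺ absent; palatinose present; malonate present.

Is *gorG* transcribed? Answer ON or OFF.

Palatinose is present, so QilF is inactive.
Cu²⁺ is absent, so OrvE is active.
No repressor is bound and OrvE is active, so *holE* is transcribed.
So HolE is produced and active.
No repressor is bound and HolE is active, so *quvG* is transcribed.
So QuvG is produced and active.
Malonate is present, so BexW is active.
No repressor is bound and QuvG and BexW are active, so *mibX* is transcribed.
So MibX is produced and active.
No repressor is bound and MibX is active, so *gixW* is transcribed.
So GixW is produced and active.
No repressor is bound and GixW is active, so *gorG* is transcribed.

ON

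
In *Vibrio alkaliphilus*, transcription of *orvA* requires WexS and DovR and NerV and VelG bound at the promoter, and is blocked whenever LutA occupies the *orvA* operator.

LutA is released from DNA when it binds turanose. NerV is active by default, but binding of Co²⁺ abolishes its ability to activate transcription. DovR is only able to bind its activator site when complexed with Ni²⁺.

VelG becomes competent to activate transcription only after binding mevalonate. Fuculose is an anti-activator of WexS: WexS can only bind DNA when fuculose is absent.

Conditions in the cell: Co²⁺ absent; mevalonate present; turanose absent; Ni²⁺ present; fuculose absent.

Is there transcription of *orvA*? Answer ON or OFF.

Fuculose is absent, so WexS is active.
Ni²⁺ is present, so DovR is active.
Turanose is absent, so LutA is active.
Co²⁺ is absent, so NerV is active.
Mevalonate is present, so VelG is active.
With repressor LutA bound, *orvA* is not transcribed.

OFF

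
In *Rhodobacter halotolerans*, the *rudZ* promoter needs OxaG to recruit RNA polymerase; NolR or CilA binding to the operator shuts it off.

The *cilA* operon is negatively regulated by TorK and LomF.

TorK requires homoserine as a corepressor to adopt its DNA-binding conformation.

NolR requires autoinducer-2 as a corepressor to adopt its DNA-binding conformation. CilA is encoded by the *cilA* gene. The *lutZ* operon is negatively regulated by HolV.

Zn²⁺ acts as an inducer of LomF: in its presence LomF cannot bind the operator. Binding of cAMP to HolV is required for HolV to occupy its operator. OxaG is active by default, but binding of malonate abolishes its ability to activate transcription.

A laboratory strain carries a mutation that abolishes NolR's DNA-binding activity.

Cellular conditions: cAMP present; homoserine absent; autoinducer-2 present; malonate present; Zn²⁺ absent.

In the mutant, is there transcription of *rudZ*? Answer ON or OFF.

OFF

NolR is non-functional in this strain, so it has no effect.
Homoserine is absent, so TorK is inactive.
Zn²⁺ is absent, so LomF is active.
With repressor LomF bound, *cilA* is not transcribed.
So CilA is not produced.
Malonate is present, so OxaG is inactive.
Required activator OxaG is absent, so *rudZ* is not transcribed.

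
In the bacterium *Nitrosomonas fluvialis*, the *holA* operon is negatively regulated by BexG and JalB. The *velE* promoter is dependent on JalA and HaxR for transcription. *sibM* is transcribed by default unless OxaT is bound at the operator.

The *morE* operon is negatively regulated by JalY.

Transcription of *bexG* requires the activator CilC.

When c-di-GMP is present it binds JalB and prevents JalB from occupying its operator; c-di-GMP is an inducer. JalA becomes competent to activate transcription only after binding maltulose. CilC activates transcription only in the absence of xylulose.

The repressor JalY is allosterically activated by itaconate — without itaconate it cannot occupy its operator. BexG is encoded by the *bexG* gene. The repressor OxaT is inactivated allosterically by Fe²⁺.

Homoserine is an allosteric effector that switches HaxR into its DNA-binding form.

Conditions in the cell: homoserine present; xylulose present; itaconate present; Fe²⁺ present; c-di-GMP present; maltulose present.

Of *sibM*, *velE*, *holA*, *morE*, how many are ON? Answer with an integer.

Fe²⁺ is present, so OxaT is inactive.
With no repressor bound, *sibM* is transcribed.
→ *sibM* is ON.
Maltulose is present, so JalA is active.
Homoserine is present, so HaxR is active.
No repressor is bound and JalA and HaxR are active, so *velE* is transcribed.
→ *velE* is ON.
Xylulose is present, so CilC is inactive.
Required activator CilC is absent, so *bexG* is not transcribed.
So BexG is not produced.
c-di-GMP is present, so JalB is inactive.
With no repressor bound, *holA* is transcribed.
→ *holA* is ON.
Itaconate is present, so JalY is active.
With repressor JalY bound, *morE* is not transcribed.
→ *morE* is OFF.
3 of the 4 genes are transcribed.

3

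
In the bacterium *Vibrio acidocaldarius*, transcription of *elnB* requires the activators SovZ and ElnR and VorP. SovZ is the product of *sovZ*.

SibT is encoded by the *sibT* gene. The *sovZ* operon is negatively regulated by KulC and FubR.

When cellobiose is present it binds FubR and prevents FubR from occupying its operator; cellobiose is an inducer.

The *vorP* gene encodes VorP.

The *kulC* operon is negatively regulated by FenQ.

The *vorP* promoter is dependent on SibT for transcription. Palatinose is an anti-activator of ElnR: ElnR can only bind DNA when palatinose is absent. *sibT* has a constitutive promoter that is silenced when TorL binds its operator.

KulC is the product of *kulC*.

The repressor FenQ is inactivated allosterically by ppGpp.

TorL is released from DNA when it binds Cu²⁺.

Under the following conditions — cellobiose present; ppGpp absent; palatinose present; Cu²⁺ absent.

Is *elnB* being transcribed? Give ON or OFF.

OFF

ppGpp is absent, so FenQ is active.
With repressor FenQ bound, *kulC* is not transcribed.
So KulC is not produced.
Cellobiose is present, so FubR is inactive.
With no repressor bound, *sovZ* is transcribed.
So SovZ is produced and active.
Palatinose is present, so ElnR is inactive.
Cu²⁺ is absent, so TorL is active.
With repressor TorL bound, *sibT* is not transcribed.
So SibT is not produced.
Required activator SibT is absent, so *vorP* is not transcribed.
So VorP is not produced.
Required activator ElnR is absent, so *elnB* is not transcribed.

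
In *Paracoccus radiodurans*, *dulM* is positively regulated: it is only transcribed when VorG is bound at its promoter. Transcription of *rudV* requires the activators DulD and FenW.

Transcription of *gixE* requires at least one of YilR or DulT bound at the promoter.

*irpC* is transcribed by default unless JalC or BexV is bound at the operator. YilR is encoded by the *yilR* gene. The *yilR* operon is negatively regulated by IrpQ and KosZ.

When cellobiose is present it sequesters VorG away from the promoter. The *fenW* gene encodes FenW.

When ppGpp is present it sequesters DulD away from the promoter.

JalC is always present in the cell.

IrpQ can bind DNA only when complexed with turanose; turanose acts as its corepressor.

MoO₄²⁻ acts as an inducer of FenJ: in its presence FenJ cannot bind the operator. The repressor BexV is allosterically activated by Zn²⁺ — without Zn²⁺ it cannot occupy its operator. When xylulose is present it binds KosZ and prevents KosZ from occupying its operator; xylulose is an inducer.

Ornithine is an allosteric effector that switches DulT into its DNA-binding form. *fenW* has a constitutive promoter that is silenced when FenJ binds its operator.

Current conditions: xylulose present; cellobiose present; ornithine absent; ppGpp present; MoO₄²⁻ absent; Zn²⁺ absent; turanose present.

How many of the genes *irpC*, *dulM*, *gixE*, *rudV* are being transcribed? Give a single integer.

0

JalC is produced constitutively and is active.
Zn²⁺ is absent, so BexV is inactive.
With repressor JalC bound, *irpC* is not transcribed.
→ *irpC* is OFF.
Cellobiose is present, so VorG is inactive.
Required activator VorG is absent, so *dulM* is not transcribed.
→ *dulM* is OFF.
Turanose is present, so IrpQ is active.
Xylulose is present, so KosZ is inactive.
With repressor IrpQ bound, *yilR* is not transcribed.
So YilR is not produced.
Ornithine is absent, so DulT is inactive.
No activator is available at the *gixE* promoter, so *gixE* is not transcribed.
→ *gixE* is OFF.
ppGpp is present, so DulD is inactive.
MoO₄²⁻ is absent, so FenJ is active.
With repressor FenJ bound, *fenW* is not transcribed.
So FenW is not produced.
Required activator DulD is absent, so *rudV* is not transcribed.
→ *rudV* is OFF.
0 of the 4 genes are transcribed.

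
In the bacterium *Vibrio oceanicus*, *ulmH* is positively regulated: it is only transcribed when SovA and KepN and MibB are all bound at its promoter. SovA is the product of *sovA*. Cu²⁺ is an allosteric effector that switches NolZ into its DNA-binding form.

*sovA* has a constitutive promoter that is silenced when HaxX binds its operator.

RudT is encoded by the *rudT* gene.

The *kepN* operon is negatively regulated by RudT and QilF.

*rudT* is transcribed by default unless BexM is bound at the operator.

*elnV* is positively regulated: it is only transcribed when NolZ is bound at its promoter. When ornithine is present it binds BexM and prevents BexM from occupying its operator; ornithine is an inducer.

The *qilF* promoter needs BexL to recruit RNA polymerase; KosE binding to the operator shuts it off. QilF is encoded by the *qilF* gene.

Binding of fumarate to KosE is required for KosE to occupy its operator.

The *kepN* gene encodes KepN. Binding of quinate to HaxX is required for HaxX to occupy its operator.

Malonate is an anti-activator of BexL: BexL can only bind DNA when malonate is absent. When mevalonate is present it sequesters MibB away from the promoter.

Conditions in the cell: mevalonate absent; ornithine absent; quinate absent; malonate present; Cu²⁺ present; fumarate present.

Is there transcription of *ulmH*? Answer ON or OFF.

Quinate is absent, so HaxX is inactive.
With no repressor bound, *sovA* is transcribed.
So SovA is produced and active.
Ornithine is absent, so BexM is active.
With repressor BexM bound, *rudT* is not transcribed.
So RudT is not produced.
Malonate is present, so BexL is inactive.
Fumarate is present, so KosE is active.
With repressor KosE bound, *qilF* is not transcribed.
So QilF is not produced.
With no repressor bound, *kepN* is transcribed.
So KepN is produced and active.
Mevalonate is absent, so MibB is active.
No repressor is bound and SovA and KepN and MibB are active, so *ulmH* is transcribed.

ON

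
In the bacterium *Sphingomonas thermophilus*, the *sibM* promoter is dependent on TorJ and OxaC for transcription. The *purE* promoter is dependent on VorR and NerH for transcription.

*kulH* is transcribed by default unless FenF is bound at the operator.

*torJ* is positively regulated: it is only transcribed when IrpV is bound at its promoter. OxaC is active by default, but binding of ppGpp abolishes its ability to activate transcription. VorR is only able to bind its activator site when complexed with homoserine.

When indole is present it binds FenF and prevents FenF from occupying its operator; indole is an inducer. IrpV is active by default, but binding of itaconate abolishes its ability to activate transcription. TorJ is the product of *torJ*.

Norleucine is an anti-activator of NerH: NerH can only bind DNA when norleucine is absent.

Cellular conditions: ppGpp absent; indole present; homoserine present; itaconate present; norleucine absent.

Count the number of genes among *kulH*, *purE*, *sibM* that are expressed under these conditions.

2

Indole is present, so FenF is inactive.
With no repressor bound, *kulH* is transcribed.
→ *kulH* is ON.
Homoserine is present, so VorR is active.
Norleucine is absent, so NerH is active.
No repressor is bound and VorR and NerH are active, so *purE* is transcribed.
→ *purE* is ON.
Itaconate is present, so IrpV is inactive.
Required activator IrpV is absent, so *torJ* is not transcribed.
So TorJ is not produced.
ppGpp is absent, so OxaC is active.
Required activator TorJ is absent, so *sibM* is not transcribed.
→ *sibM* is OFF.
2 of the 3 genes are transcribed.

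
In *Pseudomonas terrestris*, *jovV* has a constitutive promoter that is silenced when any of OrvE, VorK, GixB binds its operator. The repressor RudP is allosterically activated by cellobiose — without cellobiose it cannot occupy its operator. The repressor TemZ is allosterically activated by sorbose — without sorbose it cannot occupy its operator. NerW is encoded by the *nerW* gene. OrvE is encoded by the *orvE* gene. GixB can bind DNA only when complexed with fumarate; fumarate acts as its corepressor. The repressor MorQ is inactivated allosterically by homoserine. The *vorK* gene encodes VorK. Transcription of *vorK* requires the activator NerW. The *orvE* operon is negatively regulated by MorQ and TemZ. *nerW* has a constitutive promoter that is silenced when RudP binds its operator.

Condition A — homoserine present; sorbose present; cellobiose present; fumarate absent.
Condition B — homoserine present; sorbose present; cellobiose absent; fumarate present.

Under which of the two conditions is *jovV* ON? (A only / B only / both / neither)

A only

Condition A:
Homoserine is present, so MorQ is inactive.
Sorbose is present, so TemZ is active.
With repressor TemZ bound, *orvE* is not transcribed.
So OrvE is not produced.
Cellobiose is present, so RudP is active.
With repressor RudP bound, *nerW* is not transcribed.
So NerW is not produced.
Required activator NerW is absent, so *vorK* is not transcribed.
So VorK is not produced.
Fumarate is absent, so GixB is inactive.
With no repressor bound, *jovV* is transcribed.
→ *jovV* is ON in A.
Condition B:
Homoserine is present, so MorQ is inactive.
Sorbose is present, so TemZ is active.
With repressor TemZ bound, *orvE* is not transcribed.
So OrvE is not produced.
Cellobiose is absent, so RudP is inactive.
With no repressor bound, *nerW* is transcribed.
So NerW is produced and active.
No repressor is bound and NerW is active, so *vorK* is transcribed.
So VorK is produced and active.
Fumarate is present, so GixB is active.
With repressor VorK bound, *jovV* is not transcribed.
→ *jovV* is OFF in B.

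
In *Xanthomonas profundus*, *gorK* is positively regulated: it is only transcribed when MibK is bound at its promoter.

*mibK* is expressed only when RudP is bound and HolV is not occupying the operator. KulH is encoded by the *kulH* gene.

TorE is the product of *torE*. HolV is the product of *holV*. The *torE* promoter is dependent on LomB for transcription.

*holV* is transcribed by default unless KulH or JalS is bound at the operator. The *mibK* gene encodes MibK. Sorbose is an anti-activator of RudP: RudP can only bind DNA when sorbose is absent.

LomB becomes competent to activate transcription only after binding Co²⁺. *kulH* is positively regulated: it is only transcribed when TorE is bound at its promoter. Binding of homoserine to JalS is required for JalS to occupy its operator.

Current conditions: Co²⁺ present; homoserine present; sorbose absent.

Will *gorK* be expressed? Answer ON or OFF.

Co²⁺ is present, so LomB is active.
No repressor is bound and LomB is active, so *torE* is transcribed.
So TorE is produced and active.
No repressor is bound and TorE is active, so *kulH* is transcribed.
So KulH is produced and active.
Homoserine is present, so JalS is active.
With repressor KulH bound, *holV* is not transcribed.
So HolV is not produced.
Sorbose is absent, so RudP is active.
No repressor is bound and RudP is active, so *mibK* is transcribed.
So MibK is produced and active.
No repressor is bound and MibK is active, so *gorK* is transcribed.

ON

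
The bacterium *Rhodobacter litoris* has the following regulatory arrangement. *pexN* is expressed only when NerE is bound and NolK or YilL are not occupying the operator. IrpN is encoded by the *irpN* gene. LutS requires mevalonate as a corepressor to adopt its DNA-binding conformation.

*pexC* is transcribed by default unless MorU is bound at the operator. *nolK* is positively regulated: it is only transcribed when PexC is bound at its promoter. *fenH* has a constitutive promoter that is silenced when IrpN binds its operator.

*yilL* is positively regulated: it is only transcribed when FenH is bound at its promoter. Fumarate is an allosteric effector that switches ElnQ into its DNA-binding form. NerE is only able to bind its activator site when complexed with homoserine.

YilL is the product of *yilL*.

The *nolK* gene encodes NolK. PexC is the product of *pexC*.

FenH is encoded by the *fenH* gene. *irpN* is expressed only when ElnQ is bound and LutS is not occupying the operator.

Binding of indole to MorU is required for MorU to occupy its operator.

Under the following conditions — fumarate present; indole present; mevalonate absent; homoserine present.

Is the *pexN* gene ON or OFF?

Indole is present, so MorU is active.
With repressor MorU bound, *pexC* is not transcribed.
So PexC is not produced.
Required activator PexC is absent, so *nolK* is not transcribed.
So NolK is not produced.
Homoserine is present, so NerE is active.
Mevalonate is absent, so LutS is inactive.
Fumarate is present, so ElnQ is active.
No repressor is bound and ElnQ is active, so *irpN* is transcribed.
So IrpN is produced and active.
With repressor IrpN bound, *fenH* is not transcribed.
So FenH is not produced.
Required activator FenH is absent, so *yilL* is not transcribed.
So YilL is not produced.
No repressor is bound and NerE is active, so *pexN* is transcribed.

ON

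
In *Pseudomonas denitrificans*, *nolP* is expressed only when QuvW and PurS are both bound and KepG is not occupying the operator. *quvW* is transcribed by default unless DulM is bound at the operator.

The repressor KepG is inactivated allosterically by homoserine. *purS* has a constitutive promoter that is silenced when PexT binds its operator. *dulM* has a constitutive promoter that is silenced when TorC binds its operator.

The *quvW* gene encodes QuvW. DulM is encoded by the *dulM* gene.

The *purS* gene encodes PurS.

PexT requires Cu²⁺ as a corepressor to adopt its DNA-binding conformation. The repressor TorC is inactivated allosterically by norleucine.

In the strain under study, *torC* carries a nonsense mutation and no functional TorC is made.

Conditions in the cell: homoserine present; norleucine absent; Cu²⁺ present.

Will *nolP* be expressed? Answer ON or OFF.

TorC is non-functional in this strain, so it has no effect.
With no repressor bound, *dulM* is transcribed.
So DulM is produced and active.
With repressor DulM bound, *quvW* is not transcribed.
So QuvW is not produced.
Homoserine is present, so KepG is inactive.
Cu²⁺ is present, so PexT is active.
With repressor PexT bound, *purS* is not transcribed.
So PurS is not produced.
Required activator QuvW is absent, so *nolP* is not transcribed.

OFF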